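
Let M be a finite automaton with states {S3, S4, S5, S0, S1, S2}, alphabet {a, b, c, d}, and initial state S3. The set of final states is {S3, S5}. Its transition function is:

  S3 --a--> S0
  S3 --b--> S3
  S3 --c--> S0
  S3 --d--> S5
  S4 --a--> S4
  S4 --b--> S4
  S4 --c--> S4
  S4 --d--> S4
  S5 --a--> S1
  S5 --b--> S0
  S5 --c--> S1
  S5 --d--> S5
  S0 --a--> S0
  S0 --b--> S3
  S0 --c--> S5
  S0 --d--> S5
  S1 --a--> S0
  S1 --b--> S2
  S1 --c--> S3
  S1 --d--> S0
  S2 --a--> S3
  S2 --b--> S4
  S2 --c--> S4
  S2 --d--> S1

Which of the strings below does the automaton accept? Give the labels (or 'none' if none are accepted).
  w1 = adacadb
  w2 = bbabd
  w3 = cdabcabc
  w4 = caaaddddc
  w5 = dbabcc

w2, w5

w1: S3 → S0 → S5 → S1 → S3 → S0 → S5 → S0  → end S0, rejected
w2: S3 → S3 → S3 → S0 → S3 → S5  → end S5, accepted
w3: S3 → S0 → S5 → S1 → S2 → S4 → S4 → S4 → S4  → end S4, rejected
w4: S3 → S0 → S0 → S0 → S0 → S5 → S5 → S5 → S5 → S1  → end S1, rejected
w5: S3 → S5 → S0 → S0 → S3 → S0 → S5  → end S5, accepted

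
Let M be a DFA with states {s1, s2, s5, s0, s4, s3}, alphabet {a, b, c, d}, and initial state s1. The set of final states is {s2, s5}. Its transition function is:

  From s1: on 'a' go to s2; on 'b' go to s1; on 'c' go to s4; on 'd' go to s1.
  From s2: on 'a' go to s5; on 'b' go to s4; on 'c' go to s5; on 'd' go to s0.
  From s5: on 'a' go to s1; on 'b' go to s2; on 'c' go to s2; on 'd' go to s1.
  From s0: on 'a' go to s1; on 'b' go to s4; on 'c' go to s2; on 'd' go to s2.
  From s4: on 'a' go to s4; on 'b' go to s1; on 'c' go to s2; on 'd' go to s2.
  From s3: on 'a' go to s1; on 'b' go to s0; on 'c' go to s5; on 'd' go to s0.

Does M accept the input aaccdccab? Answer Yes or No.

Yes

start at s1
read 'a': s1 → s2
read 'a': s2 → s5
read 'c': s5 → s2
read 'c': s2 → s5
read 'd': s5 → s1
read 'c': s1 → s4
read 'c': s4 → s2
read 'a': s2 → s5
read 'b': s5 → s2
End state s2 is accepting.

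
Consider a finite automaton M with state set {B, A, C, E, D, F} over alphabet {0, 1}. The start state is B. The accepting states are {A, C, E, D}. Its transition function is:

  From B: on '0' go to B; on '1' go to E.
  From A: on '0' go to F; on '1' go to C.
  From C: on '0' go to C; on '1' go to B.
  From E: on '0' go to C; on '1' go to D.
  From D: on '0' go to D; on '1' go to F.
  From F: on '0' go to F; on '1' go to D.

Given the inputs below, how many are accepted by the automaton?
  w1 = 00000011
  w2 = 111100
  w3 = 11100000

2

w1:
  start at B
  read '0': B → B
  read '0': B → B
  read '0': B → B
  read '0': B → B
  read '0': B → B
  read '0': B → B
  read '1': B → E
  read '1': E → D
  end D, accepted
w2:
  start at B
  read '1': B → E
  read '1': E → D
  read '1': D → F
  read '1': F → D
  read '0': D → D
  read '0': D → D
  end D, accepted
w3:
  start at B
  read '1': B → E
  read '1': E → D
  read '1': D → F
  read '0': F → F
  read '0': F → F
  read '0': F → F
  read '0': F → F
  read '0': F → F
  end F, rejected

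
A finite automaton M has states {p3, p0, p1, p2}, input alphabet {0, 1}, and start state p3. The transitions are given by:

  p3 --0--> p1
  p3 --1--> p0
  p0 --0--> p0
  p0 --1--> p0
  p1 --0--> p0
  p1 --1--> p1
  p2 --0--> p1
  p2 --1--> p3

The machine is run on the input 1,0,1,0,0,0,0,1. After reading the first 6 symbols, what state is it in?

p0

start at p3
read '1': p3 → p0
read '0': p0 → p0
read '1': p0 → p0
read '0': p0 → p0
read '0': p0 → p0
read '0': p0 → p0
After 6 symbols: p0.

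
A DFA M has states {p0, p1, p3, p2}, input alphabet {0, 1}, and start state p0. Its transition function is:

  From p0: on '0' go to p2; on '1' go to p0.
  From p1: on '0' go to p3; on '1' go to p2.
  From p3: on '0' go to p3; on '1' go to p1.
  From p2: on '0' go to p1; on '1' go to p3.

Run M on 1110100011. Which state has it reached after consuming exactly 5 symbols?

Trace: p0 -1-> p0 -1-> p0 -1-> p0 -0-> p2 -1-> p3
After 5 symbols: p3.

p3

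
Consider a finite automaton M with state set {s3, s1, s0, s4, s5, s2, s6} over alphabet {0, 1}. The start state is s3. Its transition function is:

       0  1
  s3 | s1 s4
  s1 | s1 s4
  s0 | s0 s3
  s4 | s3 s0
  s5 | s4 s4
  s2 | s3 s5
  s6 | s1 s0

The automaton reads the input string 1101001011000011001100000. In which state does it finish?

s0

start at s3
read '1': s3 → s4
read '1': s4 → s0
read '0': s0 → s0
read '1': s0 → s3
read '0': s3 → s1
read '0': s1 → s1
read '1': s1 → s4
read '0': s4 → s3
read '1': s3 → s4
read '1': s4 → s0
read '0': s0 → s0
read '0': s0 → s0
read '0': s0 → s0
read '0': s0 → s0
read '1': s0 → s3
read '1': s3 → s4
read '0': s4 → s3
read '0': s3 → s1
read '1': s1 → s4
read '1': s4 → s0
read '0': s0 → s0
read '0': s0 → s0
read '0': s0 → s0
read '0': s0 → s0
read '0': s0 → s0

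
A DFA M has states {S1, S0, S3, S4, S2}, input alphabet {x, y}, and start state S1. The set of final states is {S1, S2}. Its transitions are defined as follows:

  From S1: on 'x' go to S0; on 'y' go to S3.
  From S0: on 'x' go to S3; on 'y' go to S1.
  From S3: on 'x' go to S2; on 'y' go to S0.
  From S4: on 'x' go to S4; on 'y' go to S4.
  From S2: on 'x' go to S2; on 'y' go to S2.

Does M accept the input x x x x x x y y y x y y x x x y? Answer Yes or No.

Yes

Trace: S1 -x-> S0 -x-> S3 -x-> S2 -x-> S2 -x-> S2 -x-> S2 -y-> S2 -y-> S2 -y-> S2 -x-> S2 -y-> S2 -y-> S2 -x-> S2 -x-> S2 -x-> S2 -y-> S2
End state S2 is accepting.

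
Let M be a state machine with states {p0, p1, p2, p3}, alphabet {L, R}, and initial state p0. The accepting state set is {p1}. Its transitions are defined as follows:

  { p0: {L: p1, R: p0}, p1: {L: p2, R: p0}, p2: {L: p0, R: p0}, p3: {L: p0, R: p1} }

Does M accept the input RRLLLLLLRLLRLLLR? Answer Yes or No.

No

p0 → p0 → p0 → p1 → p2 → p0 → p1 → p2 → p0 → p0 → p1 → p2 → p0 → p1 → p2 → p0 → p0
End state p0 is not accepting.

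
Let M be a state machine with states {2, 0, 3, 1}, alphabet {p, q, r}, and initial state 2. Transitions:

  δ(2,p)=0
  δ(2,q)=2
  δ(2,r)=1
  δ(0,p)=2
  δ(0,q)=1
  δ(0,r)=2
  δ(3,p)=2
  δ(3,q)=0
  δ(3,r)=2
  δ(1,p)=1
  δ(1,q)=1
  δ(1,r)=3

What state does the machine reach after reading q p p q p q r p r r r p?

0

start at 2
read 'q': 2 → 2
read 'p': 2 → 0
read 'p': 0 → 2
read 'q': 2 → 2
read 'p': 2 → 0
read 'q': 0 → 1
read 'r': 1 → 3
read 'p': 3 → 2
read 'r': 2 → 1
read 'r': 1 → 3
read 'r': 3 → 2
read 'p': 2 → 0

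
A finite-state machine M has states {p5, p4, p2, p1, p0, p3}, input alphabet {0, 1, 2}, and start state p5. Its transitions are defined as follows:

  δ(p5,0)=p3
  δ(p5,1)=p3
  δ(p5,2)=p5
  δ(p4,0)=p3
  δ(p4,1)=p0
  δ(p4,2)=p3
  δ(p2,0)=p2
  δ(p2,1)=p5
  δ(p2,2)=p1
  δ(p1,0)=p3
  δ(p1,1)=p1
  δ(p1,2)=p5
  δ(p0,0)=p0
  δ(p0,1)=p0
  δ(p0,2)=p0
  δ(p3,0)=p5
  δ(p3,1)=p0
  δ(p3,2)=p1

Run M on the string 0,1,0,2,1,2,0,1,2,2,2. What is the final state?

p0

Trace: p5 -0-> p3 -1-> p0 -0-> p0 -2-> p0 -1-> p0 -2-> p0 -0-> p0 -1-> p0 -2-> p0 -2-> p0 -2-> p0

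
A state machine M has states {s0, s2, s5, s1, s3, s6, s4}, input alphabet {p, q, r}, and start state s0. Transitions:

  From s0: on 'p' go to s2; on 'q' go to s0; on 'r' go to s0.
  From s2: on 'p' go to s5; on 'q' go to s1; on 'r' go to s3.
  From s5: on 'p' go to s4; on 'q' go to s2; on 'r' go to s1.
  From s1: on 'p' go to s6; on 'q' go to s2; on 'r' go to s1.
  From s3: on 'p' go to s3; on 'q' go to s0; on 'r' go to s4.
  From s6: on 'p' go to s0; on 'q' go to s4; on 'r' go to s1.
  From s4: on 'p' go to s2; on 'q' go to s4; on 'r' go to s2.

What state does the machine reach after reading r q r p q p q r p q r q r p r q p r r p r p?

s3

start at s0
read 'r': s0 → s0
read 'q': s0 → s0
read 'r': s0 → s0
read 'p': s0 → s2
read 'q': s2 → s1
read 'p': s1 → s6
read 'q': s6 → s4
read 'r': s4 → s2
read 'p': s2 → s5
read 'q': s5 → s2
read 'r': s2 → s3
read 'q': s3 → s0
read 'r': s0 → s0
read 'p': s0 → s2
read 'r': s2 → s3
read 'q': s3 → s0
read 'p': s0 → s2
read 'r': s2 → s3
read 'r': s3 → s4
read 'p': s4 → s2
read 'r': s2 → s3
read 'p': s3 → s3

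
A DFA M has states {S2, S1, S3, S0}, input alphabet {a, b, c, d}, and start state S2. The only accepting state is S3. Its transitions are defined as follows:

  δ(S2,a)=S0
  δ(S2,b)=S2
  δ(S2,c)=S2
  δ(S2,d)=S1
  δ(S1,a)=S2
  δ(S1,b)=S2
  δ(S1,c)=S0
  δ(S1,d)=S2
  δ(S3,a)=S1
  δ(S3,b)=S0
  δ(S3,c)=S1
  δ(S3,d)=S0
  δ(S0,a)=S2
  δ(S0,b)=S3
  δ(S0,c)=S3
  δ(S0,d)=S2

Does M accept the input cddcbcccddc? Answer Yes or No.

No

Trace: S2 -c-> S2 -d-> S1 -d-> S2 -c-> S2 -b-> S2 -c-> S2 -c-> S2 -c-> S2 -d-> S1 -d-> S2 -c-> S2
End state S2 is not accepting.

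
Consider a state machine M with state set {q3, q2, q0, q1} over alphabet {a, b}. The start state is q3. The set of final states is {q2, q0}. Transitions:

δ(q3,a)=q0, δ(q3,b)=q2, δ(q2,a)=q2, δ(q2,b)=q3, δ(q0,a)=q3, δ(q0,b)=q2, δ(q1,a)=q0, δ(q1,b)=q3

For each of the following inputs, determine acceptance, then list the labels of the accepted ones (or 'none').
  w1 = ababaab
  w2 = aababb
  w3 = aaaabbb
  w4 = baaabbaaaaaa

w1: q3 → q0 → q2 → q2 → q3 → q0 → q3 → q2  → end q2, accepted
w2: q3 → q0 → q3 → q2 → q2 → q3 → q2  → end q2, accepted
w3: q3 → q0 → q3 → q0 → q3 → q2 → q3 → q2  → end q2, accepted
w4: q3 → q2 → q2 → q2 → q2 → q3 → q2 → q2 → q2 → q2 → q2 → q2 → q2  → end q2, accepted

w1, w2, w3, w4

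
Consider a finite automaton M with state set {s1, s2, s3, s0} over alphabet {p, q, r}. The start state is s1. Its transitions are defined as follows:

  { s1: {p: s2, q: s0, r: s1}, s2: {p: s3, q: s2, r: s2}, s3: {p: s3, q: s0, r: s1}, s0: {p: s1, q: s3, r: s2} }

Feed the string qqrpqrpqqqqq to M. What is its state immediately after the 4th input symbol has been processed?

s1 → s0 → s3 → s1 → s2
After 4 symbols: s2.

s2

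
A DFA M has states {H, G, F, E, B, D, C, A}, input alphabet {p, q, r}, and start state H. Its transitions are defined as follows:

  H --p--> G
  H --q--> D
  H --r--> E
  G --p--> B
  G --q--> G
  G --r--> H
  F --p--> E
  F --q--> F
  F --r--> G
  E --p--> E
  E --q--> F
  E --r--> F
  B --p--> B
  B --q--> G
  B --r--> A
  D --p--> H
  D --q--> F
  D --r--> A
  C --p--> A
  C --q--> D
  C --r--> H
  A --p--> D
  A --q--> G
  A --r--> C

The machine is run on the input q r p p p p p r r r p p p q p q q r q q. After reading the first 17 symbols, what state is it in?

Trace: H -q-> D -r-> A -p-> D -p-> H -p-> G -p-> B -p-> B -r-> A -r-> C -r-> H -p-> G -p-> B -p-> B -q-> G -p-> B -q-> G -q-> G
After 17 symbols: G.

G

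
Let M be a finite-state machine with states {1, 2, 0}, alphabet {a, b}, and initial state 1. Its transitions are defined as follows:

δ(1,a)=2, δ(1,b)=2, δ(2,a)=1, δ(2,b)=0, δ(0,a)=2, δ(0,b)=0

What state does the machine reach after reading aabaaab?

2

1 → 2 → 1 → 2 → 1 → 2 → 1 → 2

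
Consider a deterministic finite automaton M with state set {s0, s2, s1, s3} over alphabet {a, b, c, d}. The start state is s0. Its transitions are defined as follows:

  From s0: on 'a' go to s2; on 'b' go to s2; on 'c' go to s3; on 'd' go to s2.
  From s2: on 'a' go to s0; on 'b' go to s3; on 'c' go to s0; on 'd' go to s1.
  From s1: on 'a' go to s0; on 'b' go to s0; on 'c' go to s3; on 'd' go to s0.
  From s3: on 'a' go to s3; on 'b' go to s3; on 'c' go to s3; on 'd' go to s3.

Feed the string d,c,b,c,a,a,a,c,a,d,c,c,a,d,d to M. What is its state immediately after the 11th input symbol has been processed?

Trace: s0 -d-> s2 -c-> s0 -b-> s2 -c-> s0 -a-> s2 -a-> s0 -a-> s2 -c-> s0 -a-> s2 -d-> s1 -c-> s3
After 11 symbols: s3.

s3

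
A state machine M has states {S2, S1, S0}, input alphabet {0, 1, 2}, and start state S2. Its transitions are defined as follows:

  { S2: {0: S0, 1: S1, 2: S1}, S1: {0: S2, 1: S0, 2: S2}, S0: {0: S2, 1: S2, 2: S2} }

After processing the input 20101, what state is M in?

Trace: S2 -2-> S1 -0-> S2 -1-> S1 -0-> S2 -1-> S1

S1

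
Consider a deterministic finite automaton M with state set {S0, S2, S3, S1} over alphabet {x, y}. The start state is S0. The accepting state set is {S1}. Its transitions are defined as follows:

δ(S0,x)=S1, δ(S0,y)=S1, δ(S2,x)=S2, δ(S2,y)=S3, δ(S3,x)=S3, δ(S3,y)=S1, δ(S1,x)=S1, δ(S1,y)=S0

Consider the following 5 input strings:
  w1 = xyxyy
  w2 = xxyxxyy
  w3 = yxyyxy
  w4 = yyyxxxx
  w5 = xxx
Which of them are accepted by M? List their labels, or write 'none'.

w1, w2, w4, w5

w1: S0 → S1 → S0 → S1 → S0 → S1  → end S1, accepted
w2: S0 → S1 → S1 → S0 → S1 → S1 → S0 → S1  → end S1, accepted
w3: S0 → S1 → S1 → S0 → S1 → S1 → S0  → end S0, rejected
w4: S0 → S1 → S0 → S1 → S1 → S1 → S1 → S1  → end S1, accepted
w5: S0 → S1 → S1 → S1  → end S1, accepted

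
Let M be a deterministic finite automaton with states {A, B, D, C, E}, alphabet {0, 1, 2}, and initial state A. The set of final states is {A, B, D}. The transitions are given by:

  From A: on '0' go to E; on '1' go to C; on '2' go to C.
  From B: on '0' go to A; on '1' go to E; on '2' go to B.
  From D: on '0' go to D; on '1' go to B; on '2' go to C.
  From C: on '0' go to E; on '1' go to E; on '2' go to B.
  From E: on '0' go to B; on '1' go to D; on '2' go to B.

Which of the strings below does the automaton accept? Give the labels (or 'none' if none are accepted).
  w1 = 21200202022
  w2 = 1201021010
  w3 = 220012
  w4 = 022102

w1, w2, w4

w1:
  start at A
  read '2': A → C
  read '1': C → E
  read '2': E → B
  read '0': B → A
  read '0': A → E
  read '2': E → B
  read '0': B → A
  read '2': A → C
  read '0': C → E
  read '2': E → B
  read '2': B → B
  end B, accepted
w2:
  start at A
  read '1': A → C
  read '2': C → B
  read '0': B → A
  read '1': A → C
  read '0': C → E
  read '2': E → B
  read '1': B → E
  read '0': E → B
  read '1': B → E
  read '0': E → B
  end B, accepted
w3:
  start at A
  read '2': A → C
  read '2': C → B
  read '0': B → A
  read '0': A → E
  read '1': E → D
  read '2': D → C
  end C, rejected
w4:
  start at A
  read '0': A → E
  read '2': E → B
  read '2': B → B
  read '1': B → E
  read '0': E → B
  read '2': B → B
  end B, accepted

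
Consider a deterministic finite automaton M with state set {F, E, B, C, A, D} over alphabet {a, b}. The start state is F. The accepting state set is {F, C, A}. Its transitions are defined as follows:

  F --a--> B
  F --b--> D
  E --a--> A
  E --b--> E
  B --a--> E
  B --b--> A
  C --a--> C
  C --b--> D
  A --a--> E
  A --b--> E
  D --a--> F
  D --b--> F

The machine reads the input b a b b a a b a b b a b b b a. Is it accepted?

Yes

start at F
read 'b': F → D
read 'a': D → F
read 'b': F → D
read 'b': D → F
read 'a': F → B
read 'a': B → E
read 'b': E → E
read 'a': E → A
read 'b': A → E
read 'b': E → E
read 'a': E → A
read 'b': A → E
read 'b': E → E
read 'b': E → E
read 'a': E → A
End state A is accepting.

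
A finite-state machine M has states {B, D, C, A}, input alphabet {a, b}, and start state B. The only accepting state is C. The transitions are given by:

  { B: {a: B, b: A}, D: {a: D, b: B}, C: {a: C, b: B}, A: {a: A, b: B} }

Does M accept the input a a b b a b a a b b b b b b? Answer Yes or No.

Trace: B -a-> B -a-> B -b-> A -b-> B -a-> B -b-> A -a-> A -a-> A -b-> B -b-> A -b-> B -b-> A -b-> B -b-> A
End state A is not accepting.

No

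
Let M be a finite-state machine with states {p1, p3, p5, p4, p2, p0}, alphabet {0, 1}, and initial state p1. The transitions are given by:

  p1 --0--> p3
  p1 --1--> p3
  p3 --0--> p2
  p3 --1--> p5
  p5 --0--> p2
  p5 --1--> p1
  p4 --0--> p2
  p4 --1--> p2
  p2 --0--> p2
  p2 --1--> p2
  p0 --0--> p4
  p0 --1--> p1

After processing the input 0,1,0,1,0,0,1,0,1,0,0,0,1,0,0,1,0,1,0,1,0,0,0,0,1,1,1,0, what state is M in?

p2

start at p1
read '0': p1 → p3
read '1': p3 → p5
read '0': p5 → p2
read '1': p2 → p2
read '0': p2 → p2
read '0': p2 → p2
read '1': p2 → p2
read '0': p2 → p2
read '1': p2 → p2
read '0': p2 → p2
read '0': p2 → p2
read '0': p2 → p2
read '1': p2 → p2
read '0': p2 → p2
read '0': p2 → p2
read '1': p2 → p2
read '0': p2 → p2
read '1': p2 → p2
read '0': p2 → p2
read '1': p2 → p2
read '0': p2 → p2
read '0': p2 → p2
read '0': p2 → p2
read '0': p2 → p2
read '1': p2 → p2
read '1': p2 → p2
read '1': p2 → p2
read '0': p2 → p2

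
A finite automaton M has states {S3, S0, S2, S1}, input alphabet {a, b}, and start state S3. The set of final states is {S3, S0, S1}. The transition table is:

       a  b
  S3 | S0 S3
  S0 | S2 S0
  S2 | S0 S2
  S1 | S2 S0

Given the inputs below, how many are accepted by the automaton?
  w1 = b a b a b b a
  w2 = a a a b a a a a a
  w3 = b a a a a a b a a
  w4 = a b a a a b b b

w1: S3 → S3 → S0 → S0 → S2 → S2 → S2 → S0  → end S0, accepted
w2: S3 → S0 → S2 → S0 → S0 → S2 → S0 → S2 → S0 → S2  → end S2, rejected
w3: S3 → S3 → S0 → S2 → S0 → S2 → S0 → S0 → S2 → S0  → end S0, accepted
w4: S3 → S0 → S0 → S2 → S0 → S2 → S2 → S2 → S2  → end S2, rejected

2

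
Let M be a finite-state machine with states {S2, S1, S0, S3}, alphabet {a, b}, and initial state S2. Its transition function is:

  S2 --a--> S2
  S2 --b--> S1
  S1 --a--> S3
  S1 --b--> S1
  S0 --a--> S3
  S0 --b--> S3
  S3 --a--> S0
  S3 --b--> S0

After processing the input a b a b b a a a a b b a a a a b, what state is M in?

S0

start at S2
read 'a': S2 → S2
read 'b': S2 → S1
read 'a': S1 → S3
read 'b': S3 → S0
read 'b': S0 → S3
read 'a': S3 → S0
read 'a': S0 → S3
read 'a': S3 → S0
read 'a': S0 → S3
read 'b': S3 → S0
read 'b': S0 → S3
read 'a': S3 → S0
read 'a': S0 → S3
read 'a': S3 → S0
read 'a': S0 → S3
read 'b': S3 → S0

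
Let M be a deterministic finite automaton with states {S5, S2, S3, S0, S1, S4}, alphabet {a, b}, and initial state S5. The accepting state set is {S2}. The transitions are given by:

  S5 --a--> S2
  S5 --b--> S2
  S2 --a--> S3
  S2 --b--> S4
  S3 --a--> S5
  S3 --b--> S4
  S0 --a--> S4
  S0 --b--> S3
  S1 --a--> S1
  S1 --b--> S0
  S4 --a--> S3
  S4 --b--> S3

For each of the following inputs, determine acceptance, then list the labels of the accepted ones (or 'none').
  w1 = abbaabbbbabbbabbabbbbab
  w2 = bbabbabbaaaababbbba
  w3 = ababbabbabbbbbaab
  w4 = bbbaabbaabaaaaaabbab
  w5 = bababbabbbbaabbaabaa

w1, w3, w4

w1: Trace: S5 -a-> S2 -b-> S4 -b-> S3 -a-> S5 -a-> S2 -b-> S4 -b-> S3 -b-> S4 -b-> S3 -a-> S5 -b-> S2 -b-> S4 -b-> S3 -a-> S5 -b-> S2 -b-> S4 -a-> S3 -b-> S4 -b-> S3 -b-> S4 -b-> S3 -a-> S5 -b-> S2  → end S2, accepted
w2: Trace: S5 -b-> S2 -b-> S4 -a-> S3 -b-> S4 -b-> S3 -a-> S5 -b-> S2 -b-> S4 -a-> S3 -a-> S5 -a-> S2 -a-> S3 -b-> S4 -a-> S3 -b-> S4 -b-> S3 -b-> S4 -b-> S3 -a-> S5  → end S5, rejected
w3: Trace: S5 -a-> S2 -b-> S4 -a-> S3 -b-> S4 -b-> S3 -a-> S5 -b-> S2 -b-> S4 -a-> S3 -b-> S4 -b-> S3 -b-> S4 -b-> S3 -b-> S4 -a-> S3 -a-> S5 -b-> S2  → end S2, accepted
w4: Trace: S5 -b-> S2 -b-> S4 -b-> S3 -a-> S5 -a-> S2 -b-> S4 -b-> S3 -a-> S5 -a-> S2 -b-> S4 -a-> S3 -a-> S5 -a-> S2 -a-> S3 -a-> S5 -a-> S2 -b-> S4 -b-> S3 -a-> S5 -b-> S2  → end S2, accepted
w5: Trace: S5 -b-> S2 -a-> S3 -b-> S4 -a-> S3 -b-> S4 -b-> S3 -a-> S5 -b-> S2 -b-> S4 -b-> S3 -b-> S4 -a-> S3 -a-> S5 -b-> S2 -b-> S4 -a-> S3 -a-> S5 -b-> S2 -a-> S3 -a-> S5  → end S5, rejected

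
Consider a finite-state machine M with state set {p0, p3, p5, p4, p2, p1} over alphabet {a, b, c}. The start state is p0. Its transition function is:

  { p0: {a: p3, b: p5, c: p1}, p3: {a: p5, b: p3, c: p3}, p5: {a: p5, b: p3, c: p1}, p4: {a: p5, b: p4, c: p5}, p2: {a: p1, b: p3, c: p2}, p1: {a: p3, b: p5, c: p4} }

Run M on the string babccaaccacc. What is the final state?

p4

start at p0
read 'b': p0 → p5
read 'a': p5 → p5
read 'b': p5 → p3
read 'c': p3 → p3
read 'c': p3 → p3
read 'a': p3 → p5
read 'a': p5 → p5
read 'c': p5 → p1
read 'c': p1 → p4
read 'a': p4 → p5
read 'c': p5 → p1
read 'c': p1 → p4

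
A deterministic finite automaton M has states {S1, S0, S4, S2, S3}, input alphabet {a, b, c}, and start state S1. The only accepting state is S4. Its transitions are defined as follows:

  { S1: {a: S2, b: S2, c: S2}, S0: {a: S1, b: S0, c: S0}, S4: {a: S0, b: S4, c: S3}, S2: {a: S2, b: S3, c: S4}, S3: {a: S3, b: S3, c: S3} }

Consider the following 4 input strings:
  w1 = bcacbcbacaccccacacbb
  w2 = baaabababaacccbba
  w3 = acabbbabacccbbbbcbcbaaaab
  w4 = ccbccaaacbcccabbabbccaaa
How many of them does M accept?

w1:
  start at S1
  read 'b': S1 → S2
  read 'c': S2 → S4
  read 'a': S4 → S0
  read 'c': S0 → S0
  read 'b': S0 → S0
  read 'c': S0 → S0
  read 'b': S0 → S0
  read 'a': S0 → S1
  read 'c': S1 → S2
  read 'a': S2 → S2
  read 'c': S2 → S4
  read 'c': S4 → S3
  read 'c': S3 → S3
  read 'c': S3 → S3
  read 'a': S3 → S3
  read 'c': S3 → S3
  read 'a': S3 → S3
  read 'c': S3 → S3
  read 'b': S3 → S3
  read 'b': S3 → S3
  end S3, rejected
w2:
  start at S1
  read 'b': S1 → S2
  read 'a': S2 → S2
  read 'a': S2 → S2
  read 'a': S2 → S2
  read 'b': S2 → S3
  read 'a': S3 → S3
  read 'b': S3 → S3
  read 'a': S3 → S3
  read 'b': S3 → S3
  read 'a': S3 → S3
  read 'a': S3 → S3
  read 'c': S3 → S3
  read 'c': S3 → S3
  read 'c': S3 → S3
  read 'b': S3 → S3
  read 'b': S3 → S3
  read 'a': S3 → S3
  end S3, rejected
w3:
  start at S1
  read 'a': S1 → S2
  read 'c': S2 → S4
  read 'a': S4 → S0
  read 'b': S0 → S0
  read 'b': S0 → S0
  read 'b': S0 → S0
  read 'a': S0 → S1
  read 'b': S1 → S2
  read 'a': S2 → S2
  read 'c': S2 → S4
  read 'c': S4 → S3
  read 'c': S3 → S3
  read 'b': S3 → S3
  read 'b': S3 → S3
  read 'b': S3 → S3
  read 'b': S3 → S3
  read 'c': S3 → S3
  read 'b': S3 → S3
  read 'c': S3 → S3
  read 'b': S3 → S3
  read 'a': S3 → S3
  read 'a': S3 → S3
  read 'a': S3 → S3
  read 'a': S3 → S3
  read 'b': S3 → S3
  end S3, rejected
w4:
  start at S1
  read 'c': S1 → S2
  read 'c': S2 → S4
  read 'b': S4 → S4
  read 'c': S4 → S3
  read 'c': S3 → S3
  read 'a': S3 → S3
  read 'a': S3 → S3
  read 'a': S3 → S3
  read 'c': S3 → S3
  read 'b': S3 → S3
  read 'c': S3 → S3
  read 'c': S3 → S3
  read 'c': S3 → S3
  read 'a': S3 → S3
  read 'b': S3 → S3
  read 'b': S3 → S3
  read 'a': S3 → S3
  read 'b': S3 → S3
  read 'b': S3 → S3
  read 'c': S3 → S3
  read 'c': S3 → S3
  read 'a': S3 → S3
  read 'a': S3 → S3
  read 'a': S3 → S3
  end S3, rejected

0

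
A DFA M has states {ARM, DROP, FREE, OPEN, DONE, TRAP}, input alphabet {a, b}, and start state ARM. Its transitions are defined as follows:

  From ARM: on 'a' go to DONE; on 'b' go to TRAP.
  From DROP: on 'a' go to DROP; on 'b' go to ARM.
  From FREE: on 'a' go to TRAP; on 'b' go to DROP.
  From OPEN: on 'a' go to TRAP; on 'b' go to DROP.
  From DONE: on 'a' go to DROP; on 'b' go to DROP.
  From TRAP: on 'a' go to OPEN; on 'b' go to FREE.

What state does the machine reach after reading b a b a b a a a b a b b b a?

OPEN

Trace: ARM -b-> TRAP -a-> OPEN -b-> DROP -a-> DROP -b-> ARM -a-> DONE -a-> DROP -a-> DROP -b-> ARM -a-> DONE -b-> DROP -b-> ARM -b-> TRAP -a-> OPEN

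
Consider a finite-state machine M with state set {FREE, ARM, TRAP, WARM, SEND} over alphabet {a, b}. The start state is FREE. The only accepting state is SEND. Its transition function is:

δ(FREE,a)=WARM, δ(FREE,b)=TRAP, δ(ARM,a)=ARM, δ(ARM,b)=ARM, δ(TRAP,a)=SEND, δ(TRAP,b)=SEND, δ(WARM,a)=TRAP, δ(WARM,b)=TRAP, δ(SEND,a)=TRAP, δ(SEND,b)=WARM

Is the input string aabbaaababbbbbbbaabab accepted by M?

Yes

FREE → WARM → TRAP → SEND → WARM → TRAP → SEND → TRAP → SEND → TRAP → SEND → WARM → TRAP → SEND → WARM → TRAP → SEND → TRAP → SEND → WARM → TRAP → SEND
End state SEND is accepting.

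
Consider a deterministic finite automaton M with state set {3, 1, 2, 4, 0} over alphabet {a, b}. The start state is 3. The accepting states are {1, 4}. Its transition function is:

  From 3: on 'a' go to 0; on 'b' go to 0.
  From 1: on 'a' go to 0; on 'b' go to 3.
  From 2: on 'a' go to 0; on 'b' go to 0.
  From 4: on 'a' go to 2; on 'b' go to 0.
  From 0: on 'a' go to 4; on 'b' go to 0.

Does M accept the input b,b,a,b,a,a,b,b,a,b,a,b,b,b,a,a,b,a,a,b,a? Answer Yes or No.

Yes

3 → 0 → 0 → 4 → 0 → 4 → 2 → 0 → 0 → 4 → 0 → 4 → 0 → 0 → 0 → 4 → 2 → 0 → 4 → 2 → 0 → 4
End state 4 is accepting.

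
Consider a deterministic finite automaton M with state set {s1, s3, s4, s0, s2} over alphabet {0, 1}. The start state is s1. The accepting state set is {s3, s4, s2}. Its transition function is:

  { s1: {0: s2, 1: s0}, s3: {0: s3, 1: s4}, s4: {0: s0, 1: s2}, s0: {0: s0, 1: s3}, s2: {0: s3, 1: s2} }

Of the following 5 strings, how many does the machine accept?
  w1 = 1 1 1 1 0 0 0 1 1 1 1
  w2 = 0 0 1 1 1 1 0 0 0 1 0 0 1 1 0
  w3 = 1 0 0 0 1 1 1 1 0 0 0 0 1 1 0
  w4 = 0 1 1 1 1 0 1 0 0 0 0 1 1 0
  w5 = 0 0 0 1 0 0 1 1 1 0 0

3

w1:
  start at s1
  read '1': s1 → s0
  read '1': s0 → s3
  read '1': s3 → s4
  read '1': s4 → s2
  read '0': s2 → s3
  read '0': s3 → s3
  read '0': s3 → s3
  read '1': s3 → s4
  read '1': s4 → s2
  read '1': s2 → s2
  read '1': s2 → s2
  end s2, accepted
w2:
  start at s1
  read '0': s1 → s2
  read '0': s2 → s3
  read '1': s3 → s4
  read '1': s4 → s2
  read '1': s2 → s2
  read '1': s2 → s2
  read '0': s2 → s3
  read '0': s3 → s3
  read '0': s3 → s3
  read '1': s3 → s4
  read '0': s4 → s0
  read '0': s0 → s0
  read '1': s0 → s3
  read '1': s3 → s4
  read '0': s4 → s0
  end s0, rejected
w3:
  start at s1
  read '1': s1 → s0
  read '0': s0 → s0
  read '0': s0 → s0
  read '0': s0 → s0
  read '1': s0 → s3
  read '1': s3 → s4
  read '1': s4 → s2
  read '1': s2 → s2
  read '0': s2 → s3
  read '0': s3 → s3
  read '0': s3 → s3
  read '0': s3 → s3
  read '1': s3 → s4
  read '1': s4 → s2
  read '0': s2 → s3
  end s3, accepted
w4:
  start at s1
  read '0': s1 → s2
  read '1': s2 → s2
  read '1': s2 → s2
  read '1': s2 → s2
  read '1': s2 → s2
  read '0': s2 → s3
  read '1': s3 → s4
  read '0': s4 → s0
  read '0': s0 → s0
  read '0': s0 → s0
  read '0': s0 → s0
  read '1': s0 → s3
  read '1': s3 → s4
  read '0': s4 → s0
  end s0, rejected
w5:
  start at s1
  read '0': s1 → s2
  read '0': s2 → s3
  read '0': s3 → s3
  read '1': s3 → s4
  read '0': s4 → s0
  read '0': s0 → s0
  read '1': s0 → s3
  read '1': s3 → s4
  read '1': s4 → s2
  read '0': s2 → s3
  read '0': s3 → s3
  end s3, accepted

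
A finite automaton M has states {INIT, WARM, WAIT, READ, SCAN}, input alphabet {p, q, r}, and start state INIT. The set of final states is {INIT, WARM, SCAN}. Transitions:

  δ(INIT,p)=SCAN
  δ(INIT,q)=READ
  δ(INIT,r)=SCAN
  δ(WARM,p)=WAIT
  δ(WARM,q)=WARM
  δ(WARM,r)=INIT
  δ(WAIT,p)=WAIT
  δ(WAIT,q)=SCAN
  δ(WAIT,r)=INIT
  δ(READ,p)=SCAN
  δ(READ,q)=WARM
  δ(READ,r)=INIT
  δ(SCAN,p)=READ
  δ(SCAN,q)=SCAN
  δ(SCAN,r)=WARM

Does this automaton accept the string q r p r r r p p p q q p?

INIT → READ → INIT → SCAN → WARM → INIT → SCAN → READ → SCAN → READ → WARM → WARM → WAIT
End state WAIT is not accepting.

No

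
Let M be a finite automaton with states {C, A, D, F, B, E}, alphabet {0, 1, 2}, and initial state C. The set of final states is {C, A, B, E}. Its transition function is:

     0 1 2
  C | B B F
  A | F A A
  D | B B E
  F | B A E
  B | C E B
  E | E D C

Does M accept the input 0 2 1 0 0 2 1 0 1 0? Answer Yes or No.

Trace: C -0-> B -2-> B -1-> E -0-> E -0-> E -2-> C -1-> B -0-> C -1-> B -0-> C
End state C is accepting.

Yes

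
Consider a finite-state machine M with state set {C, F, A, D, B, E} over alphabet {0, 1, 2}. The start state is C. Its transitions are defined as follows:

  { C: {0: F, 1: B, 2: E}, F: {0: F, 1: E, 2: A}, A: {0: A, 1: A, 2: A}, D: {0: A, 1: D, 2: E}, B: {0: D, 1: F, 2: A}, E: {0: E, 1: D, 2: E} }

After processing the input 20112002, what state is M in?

start at C
read '2': C → E
read '0': E → E
read '1': E → D
read '1': D → D
read '2': D → E
read '0': E → E
read '0': E → E
read '2': E → E

E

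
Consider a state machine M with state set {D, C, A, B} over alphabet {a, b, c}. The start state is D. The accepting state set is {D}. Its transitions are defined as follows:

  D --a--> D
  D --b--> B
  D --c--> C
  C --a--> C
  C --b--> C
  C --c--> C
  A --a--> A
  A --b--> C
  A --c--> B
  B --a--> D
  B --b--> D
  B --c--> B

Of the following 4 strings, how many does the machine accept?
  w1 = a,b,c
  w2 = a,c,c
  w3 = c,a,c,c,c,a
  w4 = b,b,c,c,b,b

0

w1: D → D → B → B  → end B, rejected
w2: D → D → C → C  → end C, rejected
w3: D → C → C → C → C → C → C  → end C, rejected
w4: D → B → D → C → C → C → C  → end C, rejected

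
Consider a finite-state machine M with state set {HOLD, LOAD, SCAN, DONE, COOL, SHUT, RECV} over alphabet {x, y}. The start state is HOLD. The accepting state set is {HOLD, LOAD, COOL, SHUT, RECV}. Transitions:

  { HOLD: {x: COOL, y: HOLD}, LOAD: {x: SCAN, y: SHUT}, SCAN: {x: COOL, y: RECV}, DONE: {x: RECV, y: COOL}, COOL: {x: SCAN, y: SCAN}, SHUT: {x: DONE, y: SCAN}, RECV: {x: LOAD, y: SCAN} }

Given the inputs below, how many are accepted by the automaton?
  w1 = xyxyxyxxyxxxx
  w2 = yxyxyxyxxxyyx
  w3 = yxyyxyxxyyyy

2

w1: HOLD → COOL → SCAN → COOL → SCAN → COOL → SCAN → COOL → SCAN → RECV → LOAD → SCAN → COOL → SCAN  → end SCAN, rejected
w2: HOLD → HOLD → COOL → SCAN → COOL → SCAN → COOL → SCAN → COOL → SCAN → COOL → SCAN → RECV → LOAD  → end LOAD, accepted
w3: HOLD → HOLD → COOL → SCAN → RECV → LOAD → SHUT → DONE → RECV → SCAN → RECV → SCAN → RECV  → end RECV, accepted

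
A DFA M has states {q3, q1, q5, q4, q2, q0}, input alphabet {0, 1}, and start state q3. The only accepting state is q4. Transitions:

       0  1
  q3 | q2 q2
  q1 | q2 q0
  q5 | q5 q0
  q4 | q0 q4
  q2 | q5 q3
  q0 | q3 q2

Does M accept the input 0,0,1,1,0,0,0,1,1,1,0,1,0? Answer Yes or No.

No

start at q3
read '0': q3 → q2
read '0': q2 → q5
read '1': q5 → q0
read '1': q0 → q2
read '0': q2 → q5
read '0': q5 → q5
read '0': q5 → q5
read '1': q5 → q0
read '1': q0 → q2
read '1': q2 → q3
read '0': q3 → q2
read '1': q2 → q3
read '0': q3 → q2
End state q2 is not accepting.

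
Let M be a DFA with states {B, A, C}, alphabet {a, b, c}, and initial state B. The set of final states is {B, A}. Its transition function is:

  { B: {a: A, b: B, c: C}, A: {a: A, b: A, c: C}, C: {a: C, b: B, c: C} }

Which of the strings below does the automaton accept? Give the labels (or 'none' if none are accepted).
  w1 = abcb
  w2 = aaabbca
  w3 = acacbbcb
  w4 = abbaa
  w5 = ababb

w1: B → A → A → C → B  → end B, accepted
w2: B → A → A → A → A → A → C → C  → end C, rejected
w3: B → A → C → C → C → B → B → C → B  → end B, accepted
w4: B → A → A → A → A → A  → end A, accepted
w5: B → A → A → A → A → A  → end A, accepted

w1, w3, w4, w5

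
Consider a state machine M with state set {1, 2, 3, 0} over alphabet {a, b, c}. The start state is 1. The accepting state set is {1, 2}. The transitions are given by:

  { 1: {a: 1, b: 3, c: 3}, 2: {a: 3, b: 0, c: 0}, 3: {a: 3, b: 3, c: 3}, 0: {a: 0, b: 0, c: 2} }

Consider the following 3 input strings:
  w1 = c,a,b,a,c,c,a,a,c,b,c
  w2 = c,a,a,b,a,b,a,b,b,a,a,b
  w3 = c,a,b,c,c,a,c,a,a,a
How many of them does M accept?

0

w1:
  start at 1
  read 'c': 1 → 3
  read 'a': 3 → 3
  read 'b': 3 → 3
  read 'a': 3 → 3
  read 'c': 3 → 3
  read 'c': 3 → 3
  read 'a': 3 → 3
  read 'a': 3 → 3
  read 'c': 3 → 3
  read 'b': 3 → 3
  read 'c': 3 → 3
  end 3, rejected
w2:
  start at 1
  read 'c': 1 → 3
  read 'a': 3 → 3
  read 'a': 3 → 3
  read 'b': 3 → 3
  read 'a': 3 → 3
  read 'b': 3 → 3
  read 'a': 3 → 3
  read 'b': 3 → 3
  read 'b': 3 → 3
  read 'a': 3 → 3
  read 'a': 3 → 3
  read 'b': 3 → 3
  end 3, rejected
w3:
  start at 1
  read 'c': 1 → 3
  read 'a': 3 → 3
  read 'b': 3 → 3
  read 'c': 3 → 3
  read 'c': 3 → 3
  read 'a': 3 → 3
  read 'c': 3 → 3
  read 'a': 3 → 3
  read 'a': 3 → 3
  read 'a': 3 → 3
  end 3, rejected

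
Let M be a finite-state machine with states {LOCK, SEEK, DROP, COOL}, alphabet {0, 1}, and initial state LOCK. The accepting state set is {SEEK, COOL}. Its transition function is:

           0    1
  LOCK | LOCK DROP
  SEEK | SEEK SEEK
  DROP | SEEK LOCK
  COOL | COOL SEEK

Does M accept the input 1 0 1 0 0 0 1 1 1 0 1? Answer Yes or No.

Yes

Trace: LOCK -1-> DROP -0-> SEEK -1-> SEEK -0-> SEEK -0-> SEEK -0-> SEEK -1-> SEEK -1-> SEEK -1-> SEEK -0-> SEEK -1-> SEEK
End state SEEK is accepting.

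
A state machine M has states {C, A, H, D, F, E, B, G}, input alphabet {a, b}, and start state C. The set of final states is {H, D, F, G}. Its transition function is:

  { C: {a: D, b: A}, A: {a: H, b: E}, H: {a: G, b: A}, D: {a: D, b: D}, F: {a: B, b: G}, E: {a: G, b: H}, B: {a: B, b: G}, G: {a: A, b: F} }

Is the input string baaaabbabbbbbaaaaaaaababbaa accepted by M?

Trace: C -b-> A -a-> H -a-> G -a-> A -a-> H -b-> A -b-> E -a-> G -b-> F -b-> G -b-> F -b-> G -b-> F -a-> B -a-> B -a-> B -a-> B -a-> B -a-> B -a-> B -a-> B -b-> G -a-> A -b-> E -b-> H -a-> G -a-> A
End state A is not accepting.

No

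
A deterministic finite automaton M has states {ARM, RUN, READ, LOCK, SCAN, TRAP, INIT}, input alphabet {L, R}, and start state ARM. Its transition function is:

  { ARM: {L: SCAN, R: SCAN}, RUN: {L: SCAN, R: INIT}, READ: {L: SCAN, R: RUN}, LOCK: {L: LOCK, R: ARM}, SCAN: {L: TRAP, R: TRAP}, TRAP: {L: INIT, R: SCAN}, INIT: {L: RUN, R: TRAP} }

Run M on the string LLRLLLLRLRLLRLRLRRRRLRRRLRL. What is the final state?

Trace: ARM -L-> SCAN -L-> TRAP -R-> SCAN -L-> TRAP -L-> INIT -L-> RUN -L-> SCAN -R-> TRAP -L-> INIT -R-> TRAP -L-> INIT -L-> RUN -R-> INIT -L-> RUN -R-> INIT -L-> RUN -R-> INIT -R-> TRAP -R-> SCAN -R-> TRAP -L-> INIT -R-> TRAP -R-> SCAN -R-> TRAP -L-> INIT -R-> TRAP -L-> INIT

INIT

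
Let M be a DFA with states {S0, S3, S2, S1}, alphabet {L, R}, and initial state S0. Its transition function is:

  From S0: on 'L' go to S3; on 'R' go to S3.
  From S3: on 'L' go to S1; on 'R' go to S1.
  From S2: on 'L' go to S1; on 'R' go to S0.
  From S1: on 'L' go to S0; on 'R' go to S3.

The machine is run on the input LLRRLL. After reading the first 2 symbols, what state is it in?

Trace: S0 -L-> S3 -L-> S1
After 2 symbols: S1.

S1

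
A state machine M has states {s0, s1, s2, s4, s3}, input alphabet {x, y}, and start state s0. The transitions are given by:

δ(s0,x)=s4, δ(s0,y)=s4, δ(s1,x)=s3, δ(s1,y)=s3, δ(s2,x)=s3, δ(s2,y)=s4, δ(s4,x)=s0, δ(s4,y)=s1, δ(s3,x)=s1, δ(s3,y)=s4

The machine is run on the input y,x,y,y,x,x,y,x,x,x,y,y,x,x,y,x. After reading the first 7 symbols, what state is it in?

s3

Trace: s0 -y-> s4 -x-> s0 -y-> s4 -y-> s1 -x-> s3 -x-> s1 -y-> s3
After 7 symbols: s3.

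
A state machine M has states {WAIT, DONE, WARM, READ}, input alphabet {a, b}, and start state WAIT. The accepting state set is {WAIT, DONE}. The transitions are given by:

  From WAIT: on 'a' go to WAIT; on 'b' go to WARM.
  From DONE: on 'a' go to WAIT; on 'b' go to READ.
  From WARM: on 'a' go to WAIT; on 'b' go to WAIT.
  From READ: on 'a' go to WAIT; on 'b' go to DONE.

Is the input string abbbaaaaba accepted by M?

Yes

start at WAIT
read 'a': WAIT → WAIT
read 'b': WAIT → WARM
read 'b': WARM → WAIT
read 'b': WAIT → WARM
read 'a': WARM → WAIT
read 'a': WAIT → WAIT
read 'a': WAIT → WAIT
read 'a': WAIT → WAIT
read 'b': WAIT → WARM
read 'a': WARM → WAIT
End state WAIT is accepting.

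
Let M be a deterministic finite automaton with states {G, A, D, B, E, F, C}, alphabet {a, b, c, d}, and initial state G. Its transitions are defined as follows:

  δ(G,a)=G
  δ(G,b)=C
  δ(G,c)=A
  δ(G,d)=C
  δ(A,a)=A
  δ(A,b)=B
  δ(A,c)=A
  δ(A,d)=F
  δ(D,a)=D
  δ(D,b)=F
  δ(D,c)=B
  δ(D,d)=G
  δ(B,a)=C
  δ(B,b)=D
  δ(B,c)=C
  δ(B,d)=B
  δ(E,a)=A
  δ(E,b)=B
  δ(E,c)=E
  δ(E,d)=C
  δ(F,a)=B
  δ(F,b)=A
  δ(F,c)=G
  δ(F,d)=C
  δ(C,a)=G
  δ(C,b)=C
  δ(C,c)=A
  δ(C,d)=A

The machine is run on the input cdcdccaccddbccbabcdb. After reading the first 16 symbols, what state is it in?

C

G → A → F → G → C → A → A → A → A → A → F → C → C → A → A → B → C
After 16 symbols: C.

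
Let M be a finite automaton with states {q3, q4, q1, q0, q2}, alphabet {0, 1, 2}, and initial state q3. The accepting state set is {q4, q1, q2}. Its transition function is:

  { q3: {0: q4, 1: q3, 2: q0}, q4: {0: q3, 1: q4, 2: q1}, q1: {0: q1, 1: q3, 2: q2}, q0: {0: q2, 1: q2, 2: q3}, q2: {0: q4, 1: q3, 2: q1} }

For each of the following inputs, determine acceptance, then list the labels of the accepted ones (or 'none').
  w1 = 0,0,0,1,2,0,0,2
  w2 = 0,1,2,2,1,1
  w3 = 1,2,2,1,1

w1

w1: q3 → q4 → q3 → q4 → q4 → q1 → q1 → q1 → q2  → end q2, accepted
w2: q3 → q4 → q4 → q1 → q2 → q3 → q3  → end q3, rejected
w3: q3 → q3 → q0 → q3 → q3 → q3  → end q3, rejected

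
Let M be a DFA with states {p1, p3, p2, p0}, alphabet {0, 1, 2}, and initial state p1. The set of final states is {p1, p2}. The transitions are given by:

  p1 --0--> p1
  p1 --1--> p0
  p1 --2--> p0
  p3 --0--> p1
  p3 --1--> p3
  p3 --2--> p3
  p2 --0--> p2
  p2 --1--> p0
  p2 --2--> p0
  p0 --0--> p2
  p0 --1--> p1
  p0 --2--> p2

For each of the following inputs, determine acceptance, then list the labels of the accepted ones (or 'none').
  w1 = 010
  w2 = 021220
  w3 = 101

w1, w2

w1:
  start at p1
  read '0': p1 → p1
  read '1': p1 → p0
  read '0': p0 → p2
  end p2, accepted
w2:
  start at p1
  read '0': p1 → p1
  read '2': p1 → p0
  read '1': p0 → p1
  read '2': p1 → p0
  read '2': p0 → p2
  read '0': p2 → p2
  end p2, accepted
w3:
  start at p1
  read '1': p1 → p0
  read '0': p0 → p2
  read '1': p2 → p0
  end p0, rejected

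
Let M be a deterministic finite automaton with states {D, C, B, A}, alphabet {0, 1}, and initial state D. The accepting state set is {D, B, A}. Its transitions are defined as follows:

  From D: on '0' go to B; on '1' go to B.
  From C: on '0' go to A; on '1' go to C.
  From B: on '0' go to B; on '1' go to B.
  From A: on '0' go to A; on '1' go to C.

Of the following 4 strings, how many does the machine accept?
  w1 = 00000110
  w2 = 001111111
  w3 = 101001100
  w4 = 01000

4

w1: Trace: D -0-> B -0-> B -0-> B -0-> B -0-> B -1-> B -1-> B -0-> B  → end B, accepted
w2: Trace: D -0-> B -0-> B -1-> B -1-> B -1-> B -1-> B -1-> B -1-> B -1-> B  → end B, accepted
w3: Trace: D -1-> B -0-> B -1-> B -0-> B -0-> B -1-> B -1-> B -0-> B -0-> B  → end B, accepted
w4: Trace: D -0-> B -1-> B -0-> B -0-> B -0-> B  → end B, accepted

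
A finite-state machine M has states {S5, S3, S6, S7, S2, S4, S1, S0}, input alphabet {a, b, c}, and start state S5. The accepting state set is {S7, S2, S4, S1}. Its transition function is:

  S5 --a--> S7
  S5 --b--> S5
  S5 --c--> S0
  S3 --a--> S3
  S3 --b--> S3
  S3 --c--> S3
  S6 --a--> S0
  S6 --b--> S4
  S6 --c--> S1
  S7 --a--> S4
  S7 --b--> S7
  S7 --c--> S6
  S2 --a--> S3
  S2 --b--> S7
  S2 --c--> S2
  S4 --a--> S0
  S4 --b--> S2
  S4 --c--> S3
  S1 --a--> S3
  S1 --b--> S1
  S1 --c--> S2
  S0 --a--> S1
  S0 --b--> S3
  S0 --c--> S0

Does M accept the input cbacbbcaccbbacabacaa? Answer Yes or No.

S5 → S0 → S3 → S3 → S3 → S3 → S3 → S3 → S3 → S3 → S3 → S3 → S3 → S3 → S3 → S3 → S3 → S3 → S3 → S3 → S3
End state S3 is not accepting.

No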